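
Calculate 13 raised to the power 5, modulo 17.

Step 1: Compute 13^5 mod 17 step by step, reducing modulo 17 at each step.
  13^1 mod 17 = 13
  13^2 mod 17 = (13 * 13) mod 17 = 16
  13^3 mod 17 = (16 * 13) mod 17 = 4
  13^4 mod 17 = (4 * 13) mod 17 = 1
  13^5 mod 17 = (1 * 13) mod 17 = 13
Step 2: Result = 13.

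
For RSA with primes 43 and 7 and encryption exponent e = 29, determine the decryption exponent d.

Step 1: n = 43 * 7 = 301.
Step 2: phi(n) = 42 * 6 = 252.
Step 3: Find d such that 29 * d = 1 (mod 252).
Step 4: d = 29^(-1) mod 252 = 113.
Verification: 29 * 113 = 3277 = 13 * 252 + 1.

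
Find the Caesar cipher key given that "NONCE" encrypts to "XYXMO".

Step 1: Compare first letters: N (position 13) -> X (position 23).
Step 2: Shift = (23 - 13) mod 26 = 10.
The shift value is 10.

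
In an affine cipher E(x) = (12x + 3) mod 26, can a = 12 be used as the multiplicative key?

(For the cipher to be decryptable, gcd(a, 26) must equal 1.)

Step 1: Compute gcd(12, 26).
Step 2: gcd(12, 26) = 2.
Since gcd = 2 != 1, 12 shares a common factor with 26, so it cannot be used.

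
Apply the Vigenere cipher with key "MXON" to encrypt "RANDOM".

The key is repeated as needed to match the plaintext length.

Step 1: Repeat key to match plaintext length:
  Plaintext: RANDOM
  Key:       MXONMX
Step 2: Encrypt each letter:
  R(17) + M(12) = (17+12) mod 26 = 3 = D
  A(0) + X(23) = (0+23) mod 26 = 23 = X
  N(13) + O(14) = (13+14) mod 26 = 1 = B
  D(3) + N(13) = (3+13) mod 26 = 16 = Q
  O(14) + M(12) = (14+12) mod 26 = 0 = A
  M(12) + X(23) = (12+23) mod 26 = 9 = J
Ciphertext: DXBQAJ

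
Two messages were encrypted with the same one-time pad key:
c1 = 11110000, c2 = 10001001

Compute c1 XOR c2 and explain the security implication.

Step 1: c1 XOR c2 = (m1 XOR k) XOR (m2 XOR k).
Step 2: By XOR associativity/commutativity: = m1 XOR m2 XOR k XOR k = m1 XOR m2.
Step 3: 11110000 XOR 10001001 = 01111001 = 121.
Step 4: The key cancels out! An attacker learns m1 XOR m2 = 121, revealing the relationship between plaintexts.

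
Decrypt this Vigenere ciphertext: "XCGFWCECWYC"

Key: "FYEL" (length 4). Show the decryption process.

Step 1: Key 'FYEL' has length 4. Extended key: FYELFYELFYE
Step 2: Decrypt each position:
  X(23) - F(5) = 18 = S
  C(2) - Y(24) = 4 = E
  G(6) - E(4) = 2 = C
  F(5) - L(11) = 20 = U
  W(22) - F(5) = 17 = R
  C(2) - Y(24) = 4 = E
  E(4) - E(4) = 0 = A
  C(2) - L(11) = 17 = R
  W(22) - F(5) = 17 = R
  Y(24) - Y(24) = 0 = A
  C(2) - E(4) = 24 = Y
Plaintext: SECUREARRAY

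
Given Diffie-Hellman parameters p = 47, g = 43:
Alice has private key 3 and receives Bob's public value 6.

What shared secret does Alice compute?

Step 1: s = B^a mod p = 6^3 mod 47.
  6^1 mod 47 = 6
  6^2 mod 47 = (6 * 6) mod 47 = 36
  6^3 mod 47 = (36 * 6) mod 47 = 28
Result: shared secret = 28.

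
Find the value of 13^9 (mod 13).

Step 1: Compute 13^9 mod 13 step by step, reducing modulo 13 at each step.
  13^1 mod 13 = 0
  13^2 mod 13 = (0 * 13) mod 13 = 0
  13^3 mod 13 = (0 * 13) mod 13 = 0
  13^4 mod 13 = (0 * 13) mod 13 = 0
  13^5 mod 13 = (0 * 13) mod 13 = 0
  13^6 mod 13 = (0 * 13) mod 13 = 0
  13^7 mod 13 = (0 * 13) mod 13 = 0
  13^8 mod 13 = (0 * 13) mod 13 = 0
  13^9 mod 13 = (0 * 13) mod 13 = 0
Step 2: Result = 0.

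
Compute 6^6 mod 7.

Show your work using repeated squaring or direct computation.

Step 1: Compute 6^6 mod 7 step by step, reducing modulo 7 at each step.
  6^1 mod 7 = 6
  6^2 mod 7 = (6 * 6) mod 7 = 1
  6^3 mod 7 = (1 * 6) mod 7 = 6
  6^4 mod 7 = (6 * 6) mod 7 = 1
  6^5 mod 7 = (1 * 6) mod 7 = 6
  6^6 mod 7 = (6 * 6) mod 7 = 1
Step 2: Result = 1.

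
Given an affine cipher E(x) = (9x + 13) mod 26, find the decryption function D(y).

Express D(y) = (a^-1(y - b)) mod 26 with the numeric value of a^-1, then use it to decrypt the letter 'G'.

Step 1: Find a^-1, the modular inverse of 9 mod 26.
Step 2: We need 9 * a^-1 = 1 (mod 26).
Step 3: 9 * 3 = 27 = 1 * 26 + 1, so a^-1 = 3.
Step 4: D(y) = 3(y - 13) mod 26.
Step 5: Apply to 'G' (y = 6): D(6) = 3 * (6 - 13) mod 26 = 3 * -7 mod 26 = 5 -> 'F'.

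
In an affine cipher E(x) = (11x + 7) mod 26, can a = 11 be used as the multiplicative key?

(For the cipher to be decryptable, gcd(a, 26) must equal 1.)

Step 1: Compute gcd(11, 26).
Step 2: gcd(11, 26) = 1.
Since gcd = 1, 11 is coprime with 26, so it is a valid key.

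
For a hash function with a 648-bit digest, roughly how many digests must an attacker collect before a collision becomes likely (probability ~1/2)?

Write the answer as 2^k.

Step 1: The birthday paradox gives collision probability ~50% after sqrt(2^n) = 2^(n/2) hashes.
Step 2: For 648-bit output: 2^(648/2) = 2^324.
Step 3: Approximately 2^324 hash computations needed.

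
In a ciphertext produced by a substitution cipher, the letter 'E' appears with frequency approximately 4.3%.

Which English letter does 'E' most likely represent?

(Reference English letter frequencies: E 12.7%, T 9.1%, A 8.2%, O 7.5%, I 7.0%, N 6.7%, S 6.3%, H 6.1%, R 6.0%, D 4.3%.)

Step 1: The observed frequency is 4.3%.
Step 2: Compare with English frequencies:
  E: 12.7% (difference: 8.4%)
  T: 9.1% (difference: 4.8%)
  A: 8.2% (difference: 3.9%)
  O: 7.5% (difference: 3.2%)
  I: 7.0% (difference: 2.7%)
  N: 6.7% (difference: 2.4%)
  S: 6.3% (difference: 2.0%)
  H: 6.1% (difference: 1.8%)
  R: 6.0% (difference: 1.7%)
  D: 4.3% (difference: 0.0%) <-- closest
Step 3: 'E' most likely represents 'D' (frequency 4.3%).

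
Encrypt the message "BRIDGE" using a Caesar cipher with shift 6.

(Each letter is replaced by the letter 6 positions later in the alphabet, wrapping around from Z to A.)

Step 1: For each letter, shift forward by 6 positions (mod 26).
  B (position 1) -> position (1+6) mod 26 = 7 -> H
  R (position 17) -> position (17+6) mod 26 = 23 -> X
  I (position 8) -> position (8+6) mod 26 = 14 -> O
  D (position 3) -> position (3+6) mod 26 = 9 -> J
  G (position 6) -> position (6+6) mod 26 = 12 -> M
  E (position 4) -> position (4+6) mod 26 = 10 -> K
Result: HXOJMK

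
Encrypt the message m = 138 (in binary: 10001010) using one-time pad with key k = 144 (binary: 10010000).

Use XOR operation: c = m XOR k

Step 1: Write out the XOR operation bit by bit:
  Message: 10001010
  Key:     10010000
  XOR:     00011010
Step 2: Convert to decimal: 00011010 = 26.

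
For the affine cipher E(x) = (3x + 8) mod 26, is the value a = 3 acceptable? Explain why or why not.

Step 1: Compute gcd(3, 26).
Step 2: gcd(3, 26) = 1.
Since gcd = 1, 3 is coprime with 26, so it is a valid key.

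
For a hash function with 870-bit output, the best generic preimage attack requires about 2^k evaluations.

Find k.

Step 1: The hash has a 870-bit output.
Step 2: Preimage resistance means: given a digest h(x), it should be infeasible to find any input that hashes to it.
With a 870-bit output there are 2^870 possible digests, so a generic brute-force preimage search costs about 2^870 evaluations.
Step 3: Security level = 870 bits.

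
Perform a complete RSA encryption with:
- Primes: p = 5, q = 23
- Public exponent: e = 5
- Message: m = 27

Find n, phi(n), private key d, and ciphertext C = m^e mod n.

Step 1: n = 5 * 23 = 115.
Step 2: phi(n) = (5-1)(23-1) = 4 * 22 = 88.
Step 3: Find d = 5^(-1) mod 88 = 53.
  Verify: 5 * 53 = 265 = 1 (mod 88).
Step 4: C = 27^5 mod 115 = 12.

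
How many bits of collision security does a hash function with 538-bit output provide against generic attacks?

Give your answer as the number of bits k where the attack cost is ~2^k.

Step 1: The hash has a 538-bit output.
Step 2: Collision resistance means it should be infeasible to find any x != y with h(x) = h(y).
By the birthday bound, a generic collision search succeeds after about sqrt(2^538) = 2^(538/2) = 2^269 evaluations.
Step 3: Security level = 269 bits.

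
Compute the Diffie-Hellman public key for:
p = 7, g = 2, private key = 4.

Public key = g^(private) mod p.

Step 1: A = g^a mod p = 2^4 mod 7.
  2^1 mod 7 = 2
  2^2 mod 7 = (2 * 2) mod 7 = 4
  2^3 mod 7 = (4 * 2) mod 7 = 1
  2^4 mod 7 = (1 * 2) mod 7 = 2
Result: A = 2.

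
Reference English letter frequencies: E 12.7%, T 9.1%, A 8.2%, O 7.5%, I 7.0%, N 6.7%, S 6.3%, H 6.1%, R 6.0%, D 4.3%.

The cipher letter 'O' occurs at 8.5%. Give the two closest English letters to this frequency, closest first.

Step 1: Observed frequency of 'O' is 8.5%.
Step 2: Compute distances to each reference frequency and sort:
  A (8.2%): difference = 0.3% <-- BEST
  T (9.1%): difference = 0.6% <-- RUNNER-UP
  O (7.5%): difference = 1.0%
  I (7.0%): difference = 1.5%
  N (6.7%): difference = 1.8%
Step 3: Most likely is 'A' (8.2%, diff 0.3%); second most likely is 'T' (9.1%, diff 0.6%).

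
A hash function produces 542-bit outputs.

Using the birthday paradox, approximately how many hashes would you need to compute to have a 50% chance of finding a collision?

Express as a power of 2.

Step 1: The birthday paradox gives collision probability ~50% after sqrt(2^n) = 2^(n/2) hashes.
Step 2: For 542-bit output: 2^(542/2) = 2^271.
Step 3: Approximately 2^271 hash computations needed.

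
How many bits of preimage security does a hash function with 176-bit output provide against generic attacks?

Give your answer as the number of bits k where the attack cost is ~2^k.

Step 1: The hash has a 176-bit output.
Step 2: Preimage resistance means: given a digest h(x), it should be infeasible to find any input that hashes to it.
With a 176-bit output there are 2^176 possible digests, so a generic brute-force preimage search costs about 2^176 evaluations.
Step 3: Security level = 176 bits.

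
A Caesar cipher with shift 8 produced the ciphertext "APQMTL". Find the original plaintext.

Step 1: Reverse the shift by subtracting 8 from each letter position.
  A (position 0) -> position (0-8) mod 26 = 18 -> S
  P (position 15) -> position (15-8) mod 26 = 7 -> H
  Q (position 16) -> position (16-8) mod 26 = 8 -> I
  M (position 12) -> position (12-8) mod 26 = 4 -> E
  T (position 19) -> position (19-8) mod 26 = 11 -> L
  L (position 11) -> position (11-8) mod 26 = 3 -> D
Decrypted message: SHIELD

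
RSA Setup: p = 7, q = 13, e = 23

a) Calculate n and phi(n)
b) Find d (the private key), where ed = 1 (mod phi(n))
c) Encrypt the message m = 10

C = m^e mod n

Step 1: n = 7 * 13 = 91.
Step 2: phi(n) = (7-1)(13-1) = 6 * 12 = 72.
Step 3: Find d = 23^(-1) mod 72 = 47.
  Verify: 23 * 47 = 1081 = 1 (mod 72).
Step 4: C = 10^23 mod 91 = 82.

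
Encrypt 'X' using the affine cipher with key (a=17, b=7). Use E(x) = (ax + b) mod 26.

Step 1: Convert 'X' to number: x = 23.
Step 2: E(23) = (17 * 23 + 7) mod 26 = 398 mod 26 = 8.
Step 3: Convert 8 back to letter: I.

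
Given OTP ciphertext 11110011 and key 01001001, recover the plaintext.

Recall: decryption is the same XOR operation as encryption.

Step 1: XOR ciphertext with key:
  Ciphertext: 11110011
  Key:        01001001
  XOR:        10111010
Step 2: Plaintext = 10111010 = 186 in decimal.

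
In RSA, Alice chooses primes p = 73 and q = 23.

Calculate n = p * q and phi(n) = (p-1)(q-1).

Step 1: n = p * q = 73 * 23 = 1679.
Step 2: phi(n) = (p-1)(q-1) = 72 * 22 = 1584.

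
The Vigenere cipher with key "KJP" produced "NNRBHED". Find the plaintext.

Step 1: Extend key: KJPKJPK
Step 2: Decrypt each letter (c - k) mod 26:
  N(13) - K(10) = (13-10) mod 26 = 3 = D
  N(13) - J(9) = (13-9) mod 26 = 4 = E
  R(17) - P(15) = (17-15) mod 26 = 2 = C
  B(1) - K(10) = (1-10) mod 26 = 17 = R
  H(7) - J(9) = (7-9) mod 26 = 24 = Y
  E(4) - P(15) = (4-15) mod 26 = 15 = P
  D(3) - K(10) = (3-10) mod 26 = 19 = T
Plaintext: DECRYPT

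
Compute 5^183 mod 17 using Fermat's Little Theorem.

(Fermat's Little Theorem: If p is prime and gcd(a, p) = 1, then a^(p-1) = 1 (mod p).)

Step 1: Since 17 is prime, by Fermat's Little Theorem: 5^16 = 1 (mod 17).
Step 2: Reduce exponent: 183 mod 16 = 7.
Step 3: So 5^183 = 5^7 (mod 17).
Step 4: 5^7 mod 17 = 10.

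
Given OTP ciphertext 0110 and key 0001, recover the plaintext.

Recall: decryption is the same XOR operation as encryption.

Step 1: XOR ciphertext with key:
  Ciphertext: 0110
  Key:        0001
  XOR:        0111
Step 2: Plaintext = 0111 = 7 in decimal.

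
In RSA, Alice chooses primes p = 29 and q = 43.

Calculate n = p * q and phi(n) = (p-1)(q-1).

Step 1: n = p * q = 29 * 43 = 1247.
Step 2: phi(n) = (p-1)(q-1) = 28 * 42 = 1176.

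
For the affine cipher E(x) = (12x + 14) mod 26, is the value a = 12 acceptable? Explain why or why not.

Step 1: Compute gcd(12, 26).
Step 2: gcd(12, 26) = 2.
Since gcd = 2 != 1, 12 shares a common factor with 26, so it cannot be used.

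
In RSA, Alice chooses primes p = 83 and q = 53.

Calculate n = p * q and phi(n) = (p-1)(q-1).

Step 1: n = p * q = 83 * 53 = 4399.
Step 2: phi(n) = (p-1)(q-1) = 82 * 52 = 4264.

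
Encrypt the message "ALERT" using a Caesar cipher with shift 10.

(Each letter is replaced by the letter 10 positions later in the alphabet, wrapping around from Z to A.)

Step 1: For each letter, shift forward by 10 positions (mod 26).
  A (position 0) -> position (0+10) mod 26 = 10 -> K
  L (position 11) -> position (11+10) mod 26 = 21 -> V
  E (position 4) -> position (4+10) mod 26 = 14 -> O
  R (position 17) -> position (17+10) mod 26 = 1 -> B
  T (position 19) -> position (19+10) mod 26 = 3 -> D
Result: KVOBD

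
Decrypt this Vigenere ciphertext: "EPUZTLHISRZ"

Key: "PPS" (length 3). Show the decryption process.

Step 1: Key 'PPS' has length 3. Extended key: PPSPPSPPSPP
Step 2: Decrypt each position:
  E(4) - P(15) = 15 = P
  P(15) - P(15) = 0 = A
  U(20) - S(18) = 2 = C
  Z(25) - P(15) = 10 = K
  T(19) - P(15) = 4 = E
  L(11) - S(18) = 19 = T
  H(7) - P(15) = 18 = S
  I(8) - P(15) = 19 = T
  S(18) - S(18) = 0 = A
  R(17) - P(15) = 2 = C
  Z(25) - P(15) = 10 = K
Plaintext: PACKETSTACK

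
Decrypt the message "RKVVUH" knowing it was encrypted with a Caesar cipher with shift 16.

Step 1: Reverse the shift by subtracting 16 from each letter position.
  R (position 17) -> position (17-16) mod 26 = 1 -> B
  K (position 10) -> position (10-16) mod 26 = 20 -> U
  V (position 21) -> position (21-16) mod 26 = 5 -> F
  V (position 21) -> position (21-16) mod 26 = 5 -> F
  U (position 20) -> position (20-16) mod 26 = 4 -> E
  H (position 7) -> position (7-16) mod 26 = 17 -> R
Decrypted message: BUFFER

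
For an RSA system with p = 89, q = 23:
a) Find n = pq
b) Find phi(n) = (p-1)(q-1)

Step 1: n = p * q = 89 * 23 = 2047.
Step 2: phi(n) = (p-1)(q-1) = 88 * 22 = 1936.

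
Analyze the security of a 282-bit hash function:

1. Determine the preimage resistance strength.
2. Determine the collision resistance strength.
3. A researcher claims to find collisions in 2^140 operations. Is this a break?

Step 1: Preimage resistance requires brute-force of 2^282 operations.
Step 2: Collision resistance (birthday bound) = 2^(282/2) = 2^141.
Step 3: The claimed attack costs 2^140 operations.
Step 4: Since 2^140 < 2^141, the claimed attack beats the generic birthday bound, so collision resistance is broken.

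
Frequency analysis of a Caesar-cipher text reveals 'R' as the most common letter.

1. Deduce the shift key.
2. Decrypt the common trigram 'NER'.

Step 1: In English, 'E' is the most frequent letter (12.7%).
Step 2: The most frequent ciphertext letter is 'R' (position 17).
Step 3: Shift = (17 - 4) mod 26 = 13.
Step 4: Decrypt 'NER' by shifting back 13:
  N -> A
  E -> R
  R -> E
Step 5: 'NER' decrypts to 'ARE'.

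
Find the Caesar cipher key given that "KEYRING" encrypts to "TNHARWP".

Step 1: Compare first letters: K (position 10) -> T (position 19).
Step 2: Shift = (19 - 10) mod 26 = 9.
The shift value is 9.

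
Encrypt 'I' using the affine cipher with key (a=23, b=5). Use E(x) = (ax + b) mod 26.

Step 1: Convert 'I' to number: x = 8.
Step 2: E(8) = (23 * 8 + 5) mod 26 = 189 mod 26 = 7.
Step 3: Convert 7 back to letter: H.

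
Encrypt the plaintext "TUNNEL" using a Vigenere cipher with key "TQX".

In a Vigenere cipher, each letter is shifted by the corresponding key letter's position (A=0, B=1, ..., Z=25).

Step 1: Repeat key to match plaintext length:
  Plaintext: TUNNEL
  Key:       TQXTQX
Step 2: Encrypt each letter:
  T(19) + T(19) = (19+19) mod 26 = 12 = M
  U(20) + Q(16) = (20+16) mod 26 = 10 = K
  N(13) + X(23) = (13+23) mod 26 = 10 = K
  N(13) + T(19) = (13+19) mod 26 = 6 = G
  E(4) + Q(16) = (4+16) mod 26 = 20 = U
  L(11) + X(23) = (11+23) mod 26 = 8 = I
Ciphertext: MKKGUI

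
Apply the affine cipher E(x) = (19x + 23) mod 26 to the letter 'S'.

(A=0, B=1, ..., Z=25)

Step 1: Convert 'S' to number: x = 18.
Step 2: E(18) = (19 * 18 + 23) mod 26 = 365 mod 26 = 1.
Step 3: Convert 1 back to letter: B.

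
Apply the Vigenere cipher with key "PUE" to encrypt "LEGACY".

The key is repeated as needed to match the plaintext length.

Step 1: Repeat key to match plaintext length:
  Plaintext: LEGACY
  Key:       PUEPUE
Step 2: Encrypt each letter:
  L(11) + P(15) = (11+15) mod 26 = 0 = A
  E(4) + U(20) = (4+20) mod 26 = 24 = Y
  G(6) + E(4) = (6+4) mod 26 = 10 = K
  A(0) + P(15) = (0+15) mod 26 = 15 = P
  C(2) + U(20) = (2+20) mod 26 = 22 = W
  Y(24) + E(4) = (24+4) mod 26 = 2 = C
Ciphertext: AYKPWC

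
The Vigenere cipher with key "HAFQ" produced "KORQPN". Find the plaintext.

Step 1: Extend key: HAFQHA
Step 2: Decrypt each letter (c - k) mod 26:
  K(10) - H(7) = (10-7) mod 26 = 3 = D
  O(14) - A(0) = (14-0) mod 26 = 14 = O
  R(17) - F(5) = (17-5) mod 26 = 12 = M
  Q(16) - Q(16) = (16-16) mod 26 = 0 = A
  P(15) - H(7) = (15-7) mod 26 = 8 = I
  N(13) - A(0) = (13-0) mod 26 = 13 = N
Plaintext: DOMAIN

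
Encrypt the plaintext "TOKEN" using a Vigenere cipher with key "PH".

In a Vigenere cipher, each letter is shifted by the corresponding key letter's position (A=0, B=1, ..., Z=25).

Step 1: Repeat key to match plaintext length:
  Plaintext: TOKEN
  Key:       PHPHP
Step 2: Encrypt each letter:
  T(19) + P(15) = (19+15) mod 26 = 8 = I
  O(14) + H(7) = (14+7) mod 26 = 21 = V
  K(10) + P(15) = (10+15) mod 26 = 25 = Z
  E(4) + H(7) = (4+7) mod 26 = 11 = L
  N(13) + P(15) = (13+15) mod 26 = 2 = C
Ciphertext: IVZLC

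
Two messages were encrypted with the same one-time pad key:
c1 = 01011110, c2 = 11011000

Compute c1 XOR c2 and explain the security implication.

Step 1: c1 XOR c2 = (m1 XOR k) XOR (m2 XOR k).
Step 2: By XOR associativity/commutativity: = m1 XOR m2 XOR k XOR k = m1 XOR m2.
Step 3: 01011110 XOR 11011000 = 10000110 = 134.
Step 4: The key cancels out! An attacker learns m1 XOR m2 = 134, revealing the relationship between plaintexts.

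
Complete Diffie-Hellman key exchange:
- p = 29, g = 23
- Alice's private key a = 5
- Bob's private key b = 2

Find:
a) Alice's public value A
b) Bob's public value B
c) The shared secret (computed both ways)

Step 1: A = g^a mod p = 23^5 mod 29 = 25.
Step 2: B = g^b mod p = 23^2 mod 29 = 7.
Step 3: Alice computes s = B^a mod p = 7^5 mod 29 = 16.
Step 4: Bob computes s = A^b mod p = 25^2 mod 29 = 16.
Both sides agree: shared secret = 16.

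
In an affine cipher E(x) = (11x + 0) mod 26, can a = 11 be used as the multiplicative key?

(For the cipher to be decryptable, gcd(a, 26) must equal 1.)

Step 1: Compute gcd(11, 26).
Step 2: gcd(11, 26) = 1.
Since gcd = 1, 11 is coprime with 26, so it is a valid key.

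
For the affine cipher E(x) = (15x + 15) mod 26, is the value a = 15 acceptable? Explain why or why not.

Step 1: Compute gcd(15, 26).
Step 2: gcd(15, 26) = 1.
Since gcd = 1, 15 is coprime with 26, so it is a valid key.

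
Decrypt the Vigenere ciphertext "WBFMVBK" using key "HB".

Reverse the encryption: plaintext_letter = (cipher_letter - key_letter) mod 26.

Step 1: Extend key: HBHBHBH
Step 2: Decrypt each letter (c - k) mod 26:
  W(22) - H(7) = (22-7) mod 26 = 15 = P
  B(1) - B(1) = (1-1) mod 26 = 0 = A
  F(5) - H(7) = (5-7) mod 26 = 24 = Y
  M(12) - B(1) = (12-1) mod 26 = 11 = L
  V(21) - H(7) = (21-7) mod 26 = 14 = O
  B(1) - B(1) = (1-1) mod 26 = 0 = A
  K(10) - H(7) = (10-7) mod 26 = 3 = D
Plaintext: PAYLOAD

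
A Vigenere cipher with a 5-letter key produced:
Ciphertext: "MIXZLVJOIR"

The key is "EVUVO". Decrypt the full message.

Step 1: Key 'EVUVO' has length 5. Extended key: EVUVOEVUVO
Step 2: Decrypt each position:
  M(12) - E(4) = 8 = I
  I(8) - V(21) = 13 = N
  X(23) - U(20) = 3 = D
  Z(25) - V(21) = 4 = E
  L(11) - O(14) = 23 = X
  V(21) - E(4) = 17 = R
  J(9) - V(21) = 14 = O
  O(14) - U(20) = 20 = U
  I(8) - V(21) = 13 = N
  R(17) - O(14) = 3 = D
Plaintext: INDEXROUND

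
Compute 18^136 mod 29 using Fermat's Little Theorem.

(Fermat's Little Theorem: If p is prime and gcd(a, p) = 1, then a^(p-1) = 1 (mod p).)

Step 1: Since 29 is prime, by Fermat's Little Theorem: 18^28 = 1 (mod 29).
Step 2: Reduce exponent: 136 mod 28 = 24.
Step 3: So 18^136 = 18^24 (mod 29).
Step 4: 18^24 mod 29 = 7.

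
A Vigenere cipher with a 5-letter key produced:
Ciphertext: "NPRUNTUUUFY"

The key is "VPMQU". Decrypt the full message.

Step 1: Key 'VPMQU' has length 5. Extended key: VPMQUVPMQUV
Step 2: Decrypt each position:
  N(13) - V(21) = 18 = S
  P(15) - P(15) = 0 = A
  R(17) - M(12) = 5 = F
  U(20) - Q(16) = 4 = E
  N(13) - U(20) = 19 = T
  T(19) - V(21) = 24 = Y
  U(20) - P(15) = 5 = F
  U(20) - M(12) = 8 = I
  U(20) - Q(16) = 4 = E
  F(5) - U(20) = 11 = L
  Y(24) - V(21) = 3 = D
Plaintext: SAFETYFIELD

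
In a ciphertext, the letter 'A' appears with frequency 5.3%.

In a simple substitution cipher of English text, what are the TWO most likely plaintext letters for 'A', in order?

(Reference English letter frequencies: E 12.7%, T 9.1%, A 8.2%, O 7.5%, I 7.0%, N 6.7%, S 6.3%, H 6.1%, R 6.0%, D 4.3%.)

Step 1: Observed frequency of 'A' is 5.3%.
Step 2: Compute distances to each reference frequency and sort:
  R (6.0%): difference = 0.7% <-- BEST
  H (6.1%): difference = 0.8% <-- RUNNER-UP
  S (6.3%): difference = 1.0%
  D (4.3%): difference = 1.0%
  N (6.7%): difference = 1.4%
Step 3: Most likely is 'R' (6.0%, diff 0.7%); second most likely is 'H' (6.1%, diff 0.8%).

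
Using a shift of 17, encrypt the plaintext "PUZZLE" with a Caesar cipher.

Step 1: For each letter, shift forward by 17 positions (mod 26).
  P (position 15) -> position (15+17) mod 26 = 6 -> G
  U (position 20) -> position (20+17) mod 26 = 11 -> L
  Z (position 25) -> position (25+17) mod 26 = 16 -> Q
  Z (position 25) -> position (25+17) mod 26 = 16 -> Q
  L (position 11) -> position (11+17) mod 26 = 2 -> C
  E (position 4) -> position (4+17) mod 26 = 21 -> V
Result: GLQQCV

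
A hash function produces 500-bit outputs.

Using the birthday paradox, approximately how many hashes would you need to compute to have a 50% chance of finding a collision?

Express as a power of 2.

Step 1: The birthday paradox gives collision probability ~50% after sqrt(2^n) = 2^(n/2) hashes.
Step 2: For 500-bit output: 2^(500/2) = 2^250.
Step 3: Approximately 2^250 hash computations needed.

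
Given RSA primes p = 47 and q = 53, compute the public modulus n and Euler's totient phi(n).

Step 1: n = p * q = 47 * 53 = 2491.
Step 2: phi(n) = (p-1)(q-1) = 46 * 52 = 2392.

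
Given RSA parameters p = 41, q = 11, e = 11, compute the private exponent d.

Step 1: n = 41 * 11 = 451.
Step 2: phi(n) = 40 * 10 = 400.
Step 3: Find d such that 11 * d = 1 (mod 400).
Step 4: d = 11^(-1) mod 400 = 291.
Verification: 11 * 291 = 3201 = 8 * 400 + 1.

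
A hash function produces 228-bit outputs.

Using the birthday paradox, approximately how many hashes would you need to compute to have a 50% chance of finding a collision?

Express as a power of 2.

Step 1: The birthday paradox gives collision probability ~50% after sqrt(2^n) = 2^(n/2) hashes.
Step 2: For 228-bit output: 2^(228/2) = 2^114.
Step 3: Approximately 2^114 hash computations needed.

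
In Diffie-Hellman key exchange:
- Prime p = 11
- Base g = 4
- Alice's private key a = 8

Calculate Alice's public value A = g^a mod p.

Step 1: A = g^a mod p = 4^8 mod 11.
  4^1 mod 11 = 4
  4^2 mod 11 = (4 * 4) mod 11 = 5
  4^3 mod 11 = (5 * 4) mod 11 = 9
  4^4 mod 11 = (9 * 4) mod 11 = 3
  4^5 mod 11 = (3 * 4) mod 11 = 1
  4^6 mod 11 = (1 * 4) mod 11 = 4
  4^7 mod 11 = (4 * 4) mod 11 = 5
  4^8 mod 11 = (5 * 4) mod 11 = 9
Result: A = 9.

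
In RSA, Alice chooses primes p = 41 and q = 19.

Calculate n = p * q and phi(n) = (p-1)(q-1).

Step 1: n = p * q = 41 * 19 = 779.
Step 2: phi(n) = (p-1)(q-1) = 40 * 18 = 720.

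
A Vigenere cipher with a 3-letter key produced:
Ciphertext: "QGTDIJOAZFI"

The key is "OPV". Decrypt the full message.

Step 1: Key 'OPV' has length 3. Extended key: OPVOPVOPVOP
Step 2: Decrypt each position:
  Q(16) - O(14) = 2 = C
  G(6) - P(15) = 17 = R
  T(19) - V(21) = 24 = Y
  D(3) - O(14) = 15 = P
  I(8) - P(15) = 19 = T
  J(9) - V(21) = 14 = O
  O(14) - O(14) = 0 = A
  A(0) - P(15) = 11 = L
  Z(25) - V(21) = 4 = E
  F(5) - O(14) = 17 = R
  I(8) - P(15) = 19 = T
Plaintext: CRYPTOALERT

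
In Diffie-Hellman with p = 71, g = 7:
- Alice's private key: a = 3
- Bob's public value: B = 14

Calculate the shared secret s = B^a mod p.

Step 1: s = B^a mod p = 14^3 mod 71.
  14^1 mod 71 = 14
  14^2 mod 71 = (14 * 14) mod 71 = 54
  14^3 mod 71 = (54 * 14) mod 71 = 46
Result: shared secret = 46.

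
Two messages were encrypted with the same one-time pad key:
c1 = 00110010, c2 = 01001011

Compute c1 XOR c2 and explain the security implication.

Step 1: c1 XOR c2 = (m1 XOR k) XOR (m2 XOR k).
Step 2: By XOR associativity/commutativity: = m1 XOR m2 XOR k XOR k = m1 XOR m2.
Step 3: 00110010 XOR 01001011 = 01111001 = 121.
Step 4: The key cancels out! An attacker learns m1 XOR m2 = 121, revealing the relationship between plaintexts.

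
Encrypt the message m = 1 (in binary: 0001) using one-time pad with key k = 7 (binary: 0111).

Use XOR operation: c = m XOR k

Step 1: Write out the XOR operation bit by bit:
  Message: 0001
  Key:     0111
  XOR:     0110
Step 2: Convert to decimal: 0110 = 6.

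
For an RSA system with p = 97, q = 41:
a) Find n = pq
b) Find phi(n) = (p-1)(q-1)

Step 1: n = p * q = 97 * 41 = 3977.
Step 2: phi(n) = (p-1)(q-1) = 96 * 40 = 3840.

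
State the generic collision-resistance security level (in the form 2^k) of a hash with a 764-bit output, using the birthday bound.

Step 1: The birthday paradox gives collision probability ~50% after sqrt(2^n) = 2^(n/2) hashes.
Step 2: For 764-bit output: 2^(764/2) = 2^382.
Step 3: Approximately 2^382 hash computations needed.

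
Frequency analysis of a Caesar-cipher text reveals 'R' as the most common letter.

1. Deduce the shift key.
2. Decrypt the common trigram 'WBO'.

Step 1: In English, 'E' is the most frequent letter (12.7%).
Step 2: The most frequent ciphertext letter is 'R' (position 17).
Step 3: Shift = (17 - 4) mod 26 = 13.
Step 4: Decrypt 'WBO' by shifting back 13:
  W -> J
  B -> O
  O -> B
Step 5: 'WBO' decrypts to 'JOB'.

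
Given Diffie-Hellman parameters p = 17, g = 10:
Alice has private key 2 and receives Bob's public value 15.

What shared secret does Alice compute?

Step 1: s = B^a mod p = 15^2 mod 17.
  15^1 mod 17 = 15
  15^2 mod 17 = (15 * 15) mod 17 = 4
Result: shared secret = 4.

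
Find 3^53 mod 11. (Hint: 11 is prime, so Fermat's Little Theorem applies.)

Step 1: Since 11 is prime, by Fermat's Little Theorem: 3^10 = 1 (mod 11).
Step 2: Reduce exponent: 53 mod 10 = 3.
Step 3: So 3^53 = 3^3 (mod 11).
Step 4: 3^3 mod 11 = 5.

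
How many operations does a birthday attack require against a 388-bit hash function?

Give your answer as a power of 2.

Step 1: The birthday paradox gives collision probability ~50% after sqrt(2^n) = 2^(n/2) hashes.
Step 2: For 388-bit output: 2^(388/2) = 2^194.
Step 3: Approximately 2^194 hash computations needed.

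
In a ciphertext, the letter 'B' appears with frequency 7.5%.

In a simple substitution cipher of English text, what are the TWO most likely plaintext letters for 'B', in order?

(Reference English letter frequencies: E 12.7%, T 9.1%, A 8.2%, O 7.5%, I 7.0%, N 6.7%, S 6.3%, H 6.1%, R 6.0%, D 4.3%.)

Step 1: Observed frequency of 'B' is 7.5%.
Step 2: Compute distances to each reference frequency and sort:
  O (7.5%): difference = 0.0% <-- BEST
  I (7.0%): difference = 0.5% <-- RUNNER-UP
  A (8.2%): difference = 0.7%
  N (6.7%): difference = 0.8%
  S (6.3%): difference = 1.2%
Step 3: Most likely is 'O' (7.5%, diff 0.0%); second most likely is 'I' (7.0%, diff 0.5%).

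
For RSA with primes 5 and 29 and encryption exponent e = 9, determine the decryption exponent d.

Step 1: n = 5 * 29 = 145.
Step 2: phi(n) = 4 * 28 = 112.
Step 3: Find d such that 9 * d = 1 (mod 112).
Step 4: d = 9^(-1) mod 112 = 25.
Verification: 9 * 25 = 225 = 2 * 112 + 1.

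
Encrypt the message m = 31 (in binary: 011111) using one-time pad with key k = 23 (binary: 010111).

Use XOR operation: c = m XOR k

Step 1: Write out the XOR operation bit by bit:
  Message: 011111
  Key:     010111
  XOR:     001000
Step 2: Convert to decimal: 001000 = 8.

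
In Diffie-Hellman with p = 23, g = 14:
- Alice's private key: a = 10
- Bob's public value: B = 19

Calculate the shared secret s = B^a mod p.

Step 1: s = B^a mod p = 19^10 mod 23.
  19^1 mod 23 = 19
  19^2 mod 23 = (19 * 19) mod 23 = 16
  19^3 mod 23 = (16 * 19) mod 23 = 5
  19^4 mod 23 = (5 * 19) mod 23 = 3
  19^5 mod 23 = (3 * 19) mod 23 = 11
  19^6 mod 23 = (11 * 19) mod 23 = 2
  19^7 mod 23 = (2 * 19) mod 23 = 15
  19^8 mod 23 = (15 * 19) mod 23 = 9
  19^9 mod 23 = (9 * 19) mod 23 = 10
  19^10 mod 23 = (10 * 19) mod 23 = 6
Result: shared secret = 6.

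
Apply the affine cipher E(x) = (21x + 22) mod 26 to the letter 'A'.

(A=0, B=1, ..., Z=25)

Step 1: Convert 'A' to number: x = 0.
Step 2: E(0) = (21 * 0 + 22) mod 26 = 22 mod 26 = 22.
Step 3: Convert 22 back to letter: W.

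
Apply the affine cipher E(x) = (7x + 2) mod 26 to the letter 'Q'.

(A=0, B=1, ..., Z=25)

Step 1: Convert 'Q' to number: x = 16.
Step 2: E(16) = (7 * 16 + 2) mod 26 = 114 mod 26 = 10.
Step 3: Convert 10 back to letter: K.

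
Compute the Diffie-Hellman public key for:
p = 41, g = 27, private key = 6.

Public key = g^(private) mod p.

Step 1: A = g^a mod p = 27^6 mod 41.
  27^1 mod 41 = 27
  27^2 mod 41 = (27 * 27) mod 41 = 32
  27^3 mod 41 = (32 * 27) mod 41 = 3
  27^4 mod 41 = (3 * 27) mod 41 = 40
  27^5 mod 41 = (40 * 27) mod 41 = 14
  27^6 mod 41 = (14 * 27) mod 41 = 9
Result: A = 9.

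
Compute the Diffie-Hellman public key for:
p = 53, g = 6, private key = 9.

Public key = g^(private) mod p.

Step 1: A = g^a mod p = 6^9 mod 53.
  6^1 mod 53 = 6
  6^2 mod 53 = (6 * 6) mod 53 = 36
  6^3 mod 53 = (36 * 6) mod 53 = 4
  6^4 mod 53 = (4 * 6) mod 53 = 24
  6^5 mod 53 = (24 * 6) mod 53 = 38
  6^6 mod 53 = (38 * 6) mod 53 = 16
  6^7 mod 53 = (16 * 6) mod 53 = 43
  6^8 mod 53 = (43 * 6) mod 53 = 46
  6^9 mod 53 = (46 * 6) mod 53 = 11
Result: A = 11.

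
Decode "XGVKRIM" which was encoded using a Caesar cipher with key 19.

Step 1: Reverse the shift by subtracting 19 from each letter position.
  X (position 23) -> position (23-19) mod 26 = 4 -> E
  G (position 6) -> position (6-19) mod 26 = 13 -> N
  V (position 21) -> position (21-19) mod 26 = 2 -> C
  K (position 10) -> position (10-19) mod 26 = 17 -> R
  R (position 17) -> position (17-19) mod 26 = 24 -> Y
  I (position 8) -> position (8-19) mod 26 = 15 -> P
  M (position 12) -> position (12-19) mod 26 = 19 -> T
Decrypted message: ENCRYPT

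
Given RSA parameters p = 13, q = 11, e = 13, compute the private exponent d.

Step 1: n = 13 * 11 = 143.
Step 2: phi(n) = 12 * 10 = 120.
Step 3: Find d such that 13 * d = 1 (mod 120).
Step 4: d = 13^(-1) mod 120 = 37.
Verification: 13 * 37 = 481 = 4 * 120 + 1.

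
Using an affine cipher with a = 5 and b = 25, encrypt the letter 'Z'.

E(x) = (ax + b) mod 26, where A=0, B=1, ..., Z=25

Step 1: Convert 'Z' to number: x = 25.
Step 2: E(25) = (5 * 25 + 25) mod 26 = 150 mod 26 = 20.
Step 3: Convert 20 back to letter: U.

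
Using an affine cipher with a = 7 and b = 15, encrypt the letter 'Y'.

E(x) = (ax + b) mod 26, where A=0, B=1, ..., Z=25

Step 1: Convert 'Y' to number: x = 24.
Step 2: E(24) = (7 * 24 + 15) mod 26 = 183 mod 26 = 1.
Step 3: Convert 1 back to letter: B.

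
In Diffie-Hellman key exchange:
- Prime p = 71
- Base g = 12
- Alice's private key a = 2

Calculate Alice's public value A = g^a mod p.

Step 1: A = g^a mod p = 12^2 mod 71.
  12^1 mod 71 = 12
  12^2 mod 71 = (12 * 12) mod 71 = 2
Result: A = 2.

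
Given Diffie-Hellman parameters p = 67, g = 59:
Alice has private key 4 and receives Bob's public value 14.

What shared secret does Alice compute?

Step 1: s = B^a mod p = 14^4 mod 67.
  14^1 mod 67 = 14
  14^2 mod 67 = (14 * 14) mod 67 = 62
  14^3 mod 67 = (62 * 14) mod 67 = 64
  14^4 mod 67 = (64 * 14) mod 67 = 25
Result: shared secret = 25.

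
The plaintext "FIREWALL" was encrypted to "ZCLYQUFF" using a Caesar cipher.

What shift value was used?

Step 1: Compare first letters: F (position 5) -> Z (position 25).
Step 2: Shift = (25 - 5) mod 26 = 20.
The shift value is 20.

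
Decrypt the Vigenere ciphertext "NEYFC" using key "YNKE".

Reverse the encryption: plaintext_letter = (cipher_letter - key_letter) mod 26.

Step 1: Extend key: YNKEY
Step 2: Decrypt each letter (c - k) mod 26:
  N(13) - Y(24) = (13-24) mod 26 = 15 = P
  E(4) - N(13) = (4-13) mod 26 = 17 = R
  Y(24) - K(10) = (24-10) mod 26 = 14 = O
  F(5) - E(4) = (5-4) mod 26 = 1 = B
  C(2) - Y(24) = (2-24) mod 26 = 4 = E
Plaintext: PROBE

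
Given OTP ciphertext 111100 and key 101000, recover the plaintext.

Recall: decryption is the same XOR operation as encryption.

Step 1: XOR ciphertext with key:
  Ciphertext: 111100
  Key:        101000
  XOR:        010100
Step 2: Plaintext = 010100 = 20 in decimal.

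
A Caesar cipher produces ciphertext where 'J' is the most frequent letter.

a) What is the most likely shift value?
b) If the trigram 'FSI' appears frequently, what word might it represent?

Step 1: In English, 'E' is the most frequent letter (12.7%).
Step 2: The most frequent ciphertext letter is 'J' (position 9).
Step 3: Shift = (9 - 4) mod 26 = 5.
Step 4: Decrypt 'FSI' by shifting back 5:
  F -> A
  S -> N
  I -> D
Step 5: 'FSI' decrypts to 'AND'.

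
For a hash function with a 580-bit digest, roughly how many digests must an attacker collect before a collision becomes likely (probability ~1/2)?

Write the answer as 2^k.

Step 1: The birthday paradox gives collision probability ~50% after sqrt(2^n) = 2^(n/2) hashes.
Step 2: For 580-bit output: 2^(580/2) = 2^290.
Step 3: Approximately 2^290 hash computations needed.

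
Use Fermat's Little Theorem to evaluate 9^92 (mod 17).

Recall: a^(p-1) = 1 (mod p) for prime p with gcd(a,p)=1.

Step 1: Since 17 is prime, by Fermat's Little Theorem: 9^16 = 1 (mod 17).
Step 2: Reduce exponent: 92 mod 16 = 12.
Step 3: So 9^92 = 9^12 (mod 17).
Step 4: 9^12 mod 17 = 16.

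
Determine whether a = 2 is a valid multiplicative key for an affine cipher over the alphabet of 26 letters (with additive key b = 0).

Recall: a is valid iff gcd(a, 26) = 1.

Step 1: Compute gcd(2, 26).
Step 2: gcd(2, 26) = 2.
Since gcd = 2 != 1, 2 shares a common factor with 26, so it cannot be used.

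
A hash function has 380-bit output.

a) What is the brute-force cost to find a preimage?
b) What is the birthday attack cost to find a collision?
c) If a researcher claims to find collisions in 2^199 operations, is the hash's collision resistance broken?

Step 1: Preimage resistance requires brute-force of 2^380 operations.
Step 2: Collision resistance (birthday bound) = 2^(380/2) = 2^190.
Step 3: The claimed attack costs 2^199 operations.
Step 4: Since 2^199 >= 2^190, the claimed attack is no faster than the generic birthday attack, so this does not break collision resistance.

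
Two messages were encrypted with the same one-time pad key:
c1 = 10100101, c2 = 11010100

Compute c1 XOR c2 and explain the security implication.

Step 1: c1 XOR c2 = (m1 XOR k) XOR (m2 XOR k).
Step 2: By XOR associativity/commutativity: = m1 XOR m2 XOR k XOR k = m1 XOR m2.
Step 3: 10100101 XOR 11010100 = 01110001 = 113.
Step 4: The key cancels out! An attacker learns m1 XOR m2 = 113, revealing the relationship between plaintexts.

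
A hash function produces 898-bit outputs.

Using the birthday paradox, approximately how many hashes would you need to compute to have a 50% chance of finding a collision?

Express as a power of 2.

Step 1: The birthday paradox gives collision probability ~50% after sqrt(2^n) = 2^(n/2) hashes.
Step 2: For 898-bit output: 2^(898/2) = 2^449.
Step 3: Approximately 2^449 hash computations needed.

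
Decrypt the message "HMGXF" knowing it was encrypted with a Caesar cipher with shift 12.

Step 1: Reverse the shift by subtracting 12 from each letter position.
  H (position 7) -> position (7-12) mod 26 = 21 -> V
  M (position 12) -> position (12-12) mod 26 = 0 -> A
  G (position 6) -> position (6-12) mod 26 = 20 -> U
  X (position 23) -> position (23-12) mod 26 = 11 -> L
  F (position 5) -> position (5-12) mod 26 = 19 -> T
Decrypted message: VAULT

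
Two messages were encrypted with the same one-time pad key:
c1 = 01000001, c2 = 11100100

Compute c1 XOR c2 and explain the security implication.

Step 1: c1 XOR c2 = (m1 XOR k) XOR (m2 XOR k).
Step 2: By XOR associativity/commutativity: = m1 XOR m2 XOR k XOR k = m1 XOR m2.
Step 3: 01000001 XOR 11100100 = 10100101 = 165.
Step 4: The key cancels out! An attacker learns m1 XOR m2 = 165, revealing the relationship between plaintexts.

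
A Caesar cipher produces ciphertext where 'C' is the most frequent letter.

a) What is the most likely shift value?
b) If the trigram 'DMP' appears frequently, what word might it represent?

Step 1: In English, 'E' is the most frequent letter (12.7%).
Step 2: The most frequent ciphertext letter is 'C' (position 2).
Step 3: Shift = (2 - 4) mod 26 = 24.
Step 4: Decrypt 'DMP' by shifting back 24:
  D -> F
  M -> O
  P -> R
Step 5: 'DMP' decrypts to 'FOR'.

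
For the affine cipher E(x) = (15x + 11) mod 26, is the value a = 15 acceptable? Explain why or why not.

Step 1: Compute gcd(15, 26).
Step 2: gcd(15, 26) = 1.
Since gcd = 1, 15 is coprime with 26, so it is a valid key.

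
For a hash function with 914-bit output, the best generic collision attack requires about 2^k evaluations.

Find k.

Step 1: The hash has a 914-bit output.
Step 2: Collision resistance means it should be infeasible to find any x != y with h(x) = h(y).
By the birthday bound, a generic collision search succeeds after about sqrt(2^914) = 2^(914/2) = 2^457 evaluations.
Step 3: Security level = 457 bits.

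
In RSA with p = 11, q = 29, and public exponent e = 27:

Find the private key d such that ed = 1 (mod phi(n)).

Step 1: n = 11 * 29 = 319.
Step 2: phi(n) = 10 * 28 = 280.
Step 3: Find d such that 27 * d = 1 (mod 280).
Step 4: d = 27^(-1) mod 280 = 83.
Verification: 27 * 83 = 2241 = 8 * 280 + 1.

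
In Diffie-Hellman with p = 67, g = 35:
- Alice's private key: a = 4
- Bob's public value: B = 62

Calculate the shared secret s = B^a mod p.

Step 1: s = B^a mod p = 62^4 mod 67.
  62^1 mod 67 = 62
  62^2 mod 67 = (62 * 62) mod 67 = 25
  62^3 mod 67 = (25 * 62) mod 67 = 9
  62^4 mod 67 = (9 * 62) mod 67 = 22
Result: shared secret = 22.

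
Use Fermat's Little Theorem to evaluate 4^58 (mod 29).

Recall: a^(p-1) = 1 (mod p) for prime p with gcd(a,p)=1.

Step 1: Since 29 is prime, by Fermat's Little Theorem: 4^28 = 1 (mod 29).
Step 2: Reduce exponent: 58 mod 28 = 2.
Step 3: So 4^58 = 4^2 (mod 29).
Step 4: 4^2 mod 29 = 16.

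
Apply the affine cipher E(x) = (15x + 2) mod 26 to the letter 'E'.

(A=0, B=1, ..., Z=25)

Step 1: Convert 'E' to number: x = 4.
Step 2: E(4) = (15 * 4 + 2) mod 26 = 62 mod 26 = 10.
Step 3: Convert 10 back to letter: K.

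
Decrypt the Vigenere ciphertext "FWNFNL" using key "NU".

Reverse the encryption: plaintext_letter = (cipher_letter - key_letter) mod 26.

Step 1: Extend key: NUNUNU
Step 2: Decrypt each letter (c - k) mod 26:
  F(5) - N(13) = (5-13) mod 26 = 18 = S
  W(22) - U(20) = (22-20) mod 26 = 2 = C
  N(13) - N(13) = (13-13) mod 26 = 0 = A
  F(5) - U(20) = (5-20) mod 26 = 11 = L
  N(13) - N(13) = (13-13) mod 26 = 0 = A
  L(11) - U(20) = (11-20) mod 26 = 17 = R
Plaintext: SCALAR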